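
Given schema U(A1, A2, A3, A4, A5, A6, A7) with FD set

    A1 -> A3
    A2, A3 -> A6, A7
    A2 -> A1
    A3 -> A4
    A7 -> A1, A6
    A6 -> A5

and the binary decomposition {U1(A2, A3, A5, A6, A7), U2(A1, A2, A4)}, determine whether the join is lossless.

Yes

Common attributes: U1 ∩ U2 = {A2}.
Closure of {A2}: A2 → A1 applies, adding A1; A1 → A3 applies, adding A3; A2, A3 → A6, A7 applies, adding A6, A7; A3 → A4 applies, adding A4; A6 → A5 applies, adding A5. So (A2)⁺ = {A1, A2, A3, A4, A5, A6, A7}.
This closure contains every attribute of U1, so U1 ∩ U2 → U1. The join is lossless.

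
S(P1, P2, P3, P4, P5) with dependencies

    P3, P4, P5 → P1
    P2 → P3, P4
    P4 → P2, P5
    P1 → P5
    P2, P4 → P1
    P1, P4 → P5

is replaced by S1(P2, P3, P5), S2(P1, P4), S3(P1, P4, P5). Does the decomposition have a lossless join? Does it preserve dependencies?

lossy and not dependency-preserving

Lossless test (chase): Rows 2 and 3 agree on P4; apply P4→P2, P5 and equate their P2, P5 entries. Rows 2 and 3 agree on P2; apply P2→P3, P4 and equate their P3, P4 entries. No row becomes fully distinguished — the join is lossy.
Dependency preservation: the restricted closure of {P2} across the fragments never reaches {P3, P4}, so P2 → P3, P4 cannot be enforced without a join — not preserved.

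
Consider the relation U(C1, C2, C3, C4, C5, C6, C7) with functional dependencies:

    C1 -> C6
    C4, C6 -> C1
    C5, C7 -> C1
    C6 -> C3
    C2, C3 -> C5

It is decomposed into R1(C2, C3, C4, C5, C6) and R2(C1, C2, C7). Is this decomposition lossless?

No

Common attributes: R1 ∩ R2 = {C2}.
No dependency enlarges {C2}, so (C2)⁺ = {C2}.
The closure contains neither all of R1 = {C2, C3, C4, C5, C6} nor all of R2 = {C1, C2, C7}, so the common attributes are not a superkey of either fragment. The join is lossy.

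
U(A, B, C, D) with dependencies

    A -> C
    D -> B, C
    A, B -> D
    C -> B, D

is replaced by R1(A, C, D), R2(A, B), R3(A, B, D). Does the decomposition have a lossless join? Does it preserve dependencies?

lossless and dependency-preserving

Lossless test (chase): Rows 1 and 2 agree on A; apply A→C and equate their C entries. Rows 1 and 3 agree on A; apply A→C and equate their C entries. Rows 1 and 3 agree on D; apply D→B, C and equate their B, C entries. Rows 1 and 2 agree on A, B; apply A, B→D and equate their D entries. Row 1 is now all distinguished symbols — the join is lossless.
Dependency preservation: D → B, C; C → B, D are not contained in any single fragment, but the restricted closure of each left-hand side across the fragments still reaches the right-hand side; the remaining FDs each lie inside some fragment. All dependencies are preserved.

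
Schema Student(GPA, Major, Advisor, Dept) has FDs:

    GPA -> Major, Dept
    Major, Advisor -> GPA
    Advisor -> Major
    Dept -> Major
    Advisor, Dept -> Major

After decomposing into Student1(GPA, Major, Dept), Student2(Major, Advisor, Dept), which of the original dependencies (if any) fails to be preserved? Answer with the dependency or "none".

Check Major, Advisor → GPA: no single fragment contains all of {GPA, Major, Advisor}, and the restricted closure of {Major, Advisor} across the fragments never reaches {GPA}.
GPA → Major, Dept is preserved.
Advisor → Major is preserved.
Dept → Major is preserved.
Advisor, Dept → Major is preserved.

Major, Advisor -> GPA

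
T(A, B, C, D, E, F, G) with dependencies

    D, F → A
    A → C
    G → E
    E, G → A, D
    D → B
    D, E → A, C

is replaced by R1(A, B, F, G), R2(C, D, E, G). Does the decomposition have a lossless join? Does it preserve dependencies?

lossless but not dependency-preserving

Lossless test: (G)⁺ = {A, B, C, D, E, G}, which contains all of one fragment — lossless.
Dependency preservation: the restricted closure of {D, F} across the fragments never reaches {A}, so D, F → A cannot be enforced without a join — not preserved.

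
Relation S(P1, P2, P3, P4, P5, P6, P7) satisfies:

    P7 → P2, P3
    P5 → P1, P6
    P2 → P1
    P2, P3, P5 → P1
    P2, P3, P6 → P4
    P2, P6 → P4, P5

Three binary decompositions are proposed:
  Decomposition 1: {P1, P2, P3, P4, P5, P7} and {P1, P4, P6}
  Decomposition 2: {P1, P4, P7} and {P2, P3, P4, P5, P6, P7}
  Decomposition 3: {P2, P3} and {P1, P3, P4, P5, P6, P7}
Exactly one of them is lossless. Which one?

Decomposition 2

Decomposition 1: common = {P1, P4}, closure = {P1, P4} → lossy.
Decomposition 2: common = {P4, P7}, closure = {P1, P2, P3, P4, P7} → lossless.
Decomposition 3: common = {P3}, closure = {P3} → lossy.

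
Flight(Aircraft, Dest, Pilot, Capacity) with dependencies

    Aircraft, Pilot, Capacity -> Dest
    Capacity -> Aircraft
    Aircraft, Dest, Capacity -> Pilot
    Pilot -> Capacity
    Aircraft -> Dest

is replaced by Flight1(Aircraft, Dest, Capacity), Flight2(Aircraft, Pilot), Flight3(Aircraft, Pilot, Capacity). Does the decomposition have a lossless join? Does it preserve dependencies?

Lossless test (chase): Rows 2 and 3 agree on Pilot; apply Pilot→Capacity and equate their Capacity entries. Rows 1 and 2 agree on Aircraft; apply Aircraft→Dest and equate their Dest entries. Rows 1 and 3 agree on Aircraft; apply Aircraft→Dest and equate their Dest entries. Rows 1 and 2 agree on Aircraft, Dest, Capacity; apply Aircraft, Dest, Capacity→Pilot and equate their Pilot entries. Row 1 is now all distinguished symbols — the join is lossless.
Dependency preservation: Aircraft, Pilot, Capacity → Dest; Aircraft, Dest, Capacity → Pilot are not contained in any single fragment, but the restricted closure of each left-hand side across the fragments still reaches the right-hand side; the remaining FDs each lie inside some fragment. All dependencies are preserved.

lossless and dependency-preserving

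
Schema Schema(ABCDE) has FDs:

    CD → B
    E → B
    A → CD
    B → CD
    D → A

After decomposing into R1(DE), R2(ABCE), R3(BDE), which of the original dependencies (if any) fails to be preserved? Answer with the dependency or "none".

CD → B: restricted closure across fragments reaches B.
E → B lies within R2.
A → CD: restricted closure across fragments reaches CD.
B → CD: restricted closure across fragments reaches CD.
D → A: restricted closure across fragments reaches A.
Every dependency is enforceable on the fragments, so the decomposition is dependency-preserving.

none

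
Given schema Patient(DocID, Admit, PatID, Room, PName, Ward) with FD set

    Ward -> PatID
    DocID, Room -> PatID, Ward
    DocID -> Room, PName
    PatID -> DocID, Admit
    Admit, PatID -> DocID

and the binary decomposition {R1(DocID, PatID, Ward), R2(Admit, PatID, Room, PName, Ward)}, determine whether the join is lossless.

Yes

Common attributes: R1 ∩ R2 = {PatID, Ward}.
Closure of {PatID, Ward}: PatID → DocID, Admit applies, adding DocID, Admit; DocID → Room, PName applies, adding Room, PName. So (PatID, Ward)⁺ = {DocID, Admit, PatID, Room, PName, Ward}.
This closure contains every attribute of R1, so R1 ∩ R2 → R1. The join is lossless.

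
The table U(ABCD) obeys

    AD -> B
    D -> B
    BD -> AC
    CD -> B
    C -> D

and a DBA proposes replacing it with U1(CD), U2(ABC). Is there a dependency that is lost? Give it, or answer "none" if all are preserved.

none

AD → B: restricted closure across fragments reaches B.
D → B: restricted closure across fragments reaches B.
BD → AC: restricted closure across fragments reaches AC.
CD → B: restricted closure across fragments reaches B.
C → D lies within U1.
Every dependency is enforceable on the fragments, so the decomposition is dependency-preserving.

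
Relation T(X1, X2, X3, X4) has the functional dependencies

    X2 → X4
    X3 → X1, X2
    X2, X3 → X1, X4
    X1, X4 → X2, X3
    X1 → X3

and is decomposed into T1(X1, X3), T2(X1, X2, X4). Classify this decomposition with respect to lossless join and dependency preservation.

lossless and dependency-preserving

Lossless test: (X1)⁺ = {X1, X2, X3, X4}, which contains all of one fragment — lossless.
Dependency preservation: X3 → X1, X2; X2, X3 → X1, X4; X1, X4 → X2, X3 are not contained in any single fragment, but the restricted closure of each left-hand side across the fragments still reaches the right-hand side; the remaining FDs each lie inside some fragment. All dependencies are preserved.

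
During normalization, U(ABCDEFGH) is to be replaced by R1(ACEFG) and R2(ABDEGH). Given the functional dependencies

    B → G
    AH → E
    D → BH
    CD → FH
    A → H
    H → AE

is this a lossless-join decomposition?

Common attributes: R1 ∩ R2 = {AEG}.
Closure of {AEG}: A → H applies, adding H. So (AEG)⁺ = {AEGH}.
The closure contains neither all of R1 = {ACEFG} nor all of R2 = {ABDEGH}, so the common attributes are not a superkey of either fragment. The join is lossy.

No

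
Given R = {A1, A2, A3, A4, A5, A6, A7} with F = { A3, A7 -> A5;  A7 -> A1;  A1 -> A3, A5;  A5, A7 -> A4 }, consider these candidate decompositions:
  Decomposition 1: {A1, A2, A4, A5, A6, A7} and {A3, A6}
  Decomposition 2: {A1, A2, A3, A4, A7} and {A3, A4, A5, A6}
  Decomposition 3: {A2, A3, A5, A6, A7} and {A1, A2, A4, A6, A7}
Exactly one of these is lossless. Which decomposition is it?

Decomposition 3

Decomposition 1: common = {A6}, closure = {A6} → lossy.
Decomposition 2: common = {A3, A4}, closure = {A3, A4} → lossy.
Decomposition 3: common = {A2, A6, A7}, closure = {A1, A2, A3, A4, A5, A6, A7} → lossless.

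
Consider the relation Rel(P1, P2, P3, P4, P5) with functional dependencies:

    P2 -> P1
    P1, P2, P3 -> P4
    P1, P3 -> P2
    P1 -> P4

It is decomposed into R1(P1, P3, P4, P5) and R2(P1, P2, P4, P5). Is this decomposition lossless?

Common attributes: R1 ∩ R2 = {P1, P4, P5}.
No dependency enlarges {P1, P4, P5}, so (P1, P4, P5)⁺ = {P1, P4, P5}.
The closure contains neither all of R1 = {P1, P3, P4, P5} nor all of R2 = {P1, P2, P4, P5}, so the common attributes are not a superkey of either fragment. The join is lossy.

No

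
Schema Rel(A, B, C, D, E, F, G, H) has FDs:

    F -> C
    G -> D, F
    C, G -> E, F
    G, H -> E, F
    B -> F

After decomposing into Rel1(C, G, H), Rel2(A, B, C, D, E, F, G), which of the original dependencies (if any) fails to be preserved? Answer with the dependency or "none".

F → C lies within Rel2.
G → D, F lies within Rel2.
C, G → E, F lies within Rel2.
G, H → E, F: restricted closure across fragments reaches E, F.
B → F lies within Rel2.
Every dependency is enforceable on the fragments, so the decomposition is dependency-preserving.

none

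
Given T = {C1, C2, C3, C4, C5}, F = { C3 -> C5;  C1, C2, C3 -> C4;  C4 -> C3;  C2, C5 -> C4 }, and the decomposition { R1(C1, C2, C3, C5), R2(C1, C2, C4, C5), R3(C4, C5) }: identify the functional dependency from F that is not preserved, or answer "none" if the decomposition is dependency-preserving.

C4 -> C3

Check C4 → C3: no single fragment contains all of {C3, C4}, and the restricted closure of {C4} across the fragments never reaches {C3}.
C3 → C5 is preserved.
C1, C2, C3 → C4 is preserved.
C2, C5 → C4 is preserved.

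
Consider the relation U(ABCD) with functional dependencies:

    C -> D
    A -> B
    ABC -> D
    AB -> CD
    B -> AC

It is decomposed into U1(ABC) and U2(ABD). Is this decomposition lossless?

Yes

Common attributes: U1 ∩ U2 = {AB}.
Closure of {AB}: AB → CD applies, adding CD. So (AB)⁺ = {ABCD}.
This closure contains every attribute of U1, so U1 ∩ U2 → U1. The join is lossless.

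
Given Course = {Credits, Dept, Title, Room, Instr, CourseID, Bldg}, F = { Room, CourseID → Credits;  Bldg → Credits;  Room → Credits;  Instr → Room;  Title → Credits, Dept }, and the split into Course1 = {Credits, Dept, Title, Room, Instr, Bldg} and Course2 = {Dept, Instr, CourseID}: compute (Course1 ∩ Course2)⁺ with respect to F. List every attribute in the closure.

Credits, Dept, Room, Instr

Course1 ∩ Course2 = {Dept, Instr}.
Instr → Room applies, adding Room
Room → Credits applies, adding Credits
Closure: {Credits, Dept, Room, Instr}.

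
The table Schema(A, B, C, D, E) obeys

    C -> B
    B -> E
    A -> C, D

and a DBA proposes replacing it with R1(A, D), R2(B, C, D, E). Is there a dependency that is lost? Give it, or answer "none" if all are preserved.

A -> C, D

Check A → C, D: no single fragment contains all of {A, C, D}, and the restricted closure of {A} across the fragments never reaches {C, D}.
C → B is preserved.
B → E is preserved.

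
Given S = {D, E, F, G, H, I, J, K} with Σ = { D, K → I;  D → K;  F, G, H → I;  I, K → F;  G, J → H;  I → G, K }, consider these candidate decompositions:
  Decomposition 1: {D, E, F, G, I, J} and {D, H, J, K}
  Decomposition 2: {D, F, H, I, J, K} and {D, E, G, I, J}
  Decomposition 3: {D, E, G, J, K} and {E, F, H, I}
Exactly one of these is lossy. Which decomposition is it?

Decomposition 3

Decomposition 1: common = {D, J}, closure = {D, F, G, H, I, J, K} → lossless.
Decomposition 2: common = {D, I, J}, closure = {D, F, G, H, I, J, K} → lossless.
Decomposition 3: common = {E}, closure = {E} → lossy.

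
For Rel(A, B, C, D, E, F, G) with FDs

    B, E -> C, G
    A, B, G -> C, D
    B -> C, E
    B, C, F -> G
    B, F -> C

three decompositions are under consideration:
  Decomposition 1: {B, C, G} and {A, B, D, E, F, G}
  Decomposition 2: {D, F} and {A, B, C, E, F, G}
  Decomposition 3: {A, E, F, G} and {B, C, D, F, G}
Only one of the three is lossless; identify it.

Decomposition 1

Decomposition 1: common = {B, G}, closure = {B, C, E, G} → lossless.
Decomposition 2: common = {F}, closure = {F} → lossy.
Decomposition 3: common = {F, G}, closure = {F, G} → lossy.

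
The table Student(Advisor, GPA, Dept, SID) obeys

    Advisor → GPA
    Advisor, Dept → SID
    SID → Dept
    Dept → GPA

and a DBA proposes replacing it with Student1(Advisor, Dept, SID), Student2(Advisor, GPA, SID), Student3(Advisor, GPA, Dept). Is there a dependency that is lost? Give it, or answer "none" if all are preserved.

Advisor → GPA lies within Student2.
Advisor, Dept → SID lies within Student1.
SID → Dept lies within Student1.
Dept → GPA lies within Student3.
Every dependency is enforceable on the fragments, so the decomposition is dependency-preserving.

none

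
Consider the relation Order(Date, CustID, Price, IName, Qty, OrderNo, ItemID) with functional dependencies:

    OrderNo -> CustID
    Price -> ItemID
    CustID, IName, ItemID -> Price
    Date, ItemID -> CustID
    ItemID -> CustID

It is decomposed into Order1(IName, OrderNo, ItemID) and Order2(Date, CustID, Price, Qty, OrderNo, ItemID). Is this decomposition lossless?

Common attributes: Order1 ∩ Order2 = {OrderNo, ItemID}.
Closure of {OrderNo, ItemID}: OrderNo → CustID applies, adding CustID. So (OrderNo, ItemID)⁺ = {CustID, OrderNo, ItemID}.
The closure contains neither all of Order1 = {IName, OrderNo, ItemID} nor all of Order2 = {Date, CustID, Price, Qty, OrderNo, ItemID}, so the common attributes are not a superkey of either fragment. The join is lossy.

No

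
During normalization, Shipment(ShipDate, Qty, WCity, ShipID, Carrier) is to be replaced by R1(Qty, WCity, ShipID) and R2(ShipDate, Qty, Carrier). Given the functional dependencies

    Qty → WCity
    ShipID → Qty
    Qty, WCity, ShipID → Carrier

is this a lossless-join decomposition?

No

Common attributes: R1 ∩ R2 = {Qty}.
Closure of {Qty}: Qty → WCity applies, adding WCity. So (Qty)⁺ = {Qty, WCity}.
The closure contains neither all of R1 = {Qty, WCity, ShipID} nor all of R2 = {ShipDate, Qty, Carrier}, so the common attributes are not a superkey of either fragment. The join is lossy.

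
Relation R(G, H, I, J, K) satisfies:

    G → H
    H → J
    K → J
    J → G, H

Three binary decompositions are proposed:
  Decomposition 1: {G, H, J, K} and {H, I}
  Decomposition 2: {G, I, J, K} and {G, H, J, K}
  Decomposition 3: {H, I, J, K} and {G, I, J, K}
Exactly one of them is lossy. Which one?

Decomposition 1: common = {H}, closure = {G, H, J} → lossy.
Decomposition 2: common = {G, J, K}, closure = {G, H, J, K} → lossless.
Decomposition 3: common = {I, J, K}, closure = {G, H, I, J, K} → lossless.

Decomposition 1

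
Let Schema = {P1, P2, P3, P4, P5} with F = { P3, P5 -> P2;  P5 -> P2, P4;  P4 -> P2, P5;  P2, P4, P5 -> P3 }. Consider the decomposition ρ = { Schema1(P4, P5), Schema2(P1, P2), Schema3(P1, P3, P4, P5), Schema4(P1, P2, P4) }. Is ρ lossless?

Chase test. Columns are P1, P2, P3, P4, P5; row i has aⱼ where attribute j ∈ Schemai, else bᵢⱼ.
Initial tableau (one row per fragment):
  row 1: b11 b12 b13 a4 a5
  row 2: a1 a2 b23 b24 b25
  row 3: a1 b32 a3 a4 a5
  row 4: a1 a2 b43 a4 b45
Rows 1 and 3 agree on P5; apply P5→P2, P4 and equate their P2, P4 entries.
Rows 1 and 4 agree on P4; apply P4→P2, P5 and equate their P2, P5 entries.
Rows 1 and 3 agree on P2, P4, P5; apply P2, P4, P5→P3 and equate their P3 entries.
Rows 1 and 4 agree on P2, P4, P5; apply P2, P4, P5→P3 and equate their P3 entries.
Row 3 is now all distinguished symbols — the join is lossless.

Yes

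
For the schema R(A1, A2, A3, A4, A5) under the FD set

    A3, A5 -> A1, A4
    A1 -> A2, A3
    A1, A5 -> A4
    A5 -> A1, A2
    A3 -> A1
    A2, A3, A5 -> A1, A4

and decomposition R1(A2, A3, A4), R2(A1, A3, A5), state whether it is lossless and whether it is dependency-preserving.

Lossless test: (A3)⁺ = {A1, A2, A3}, which is a superkey of neither fragment — lossy.
Dependency preservation: the restricted closure of {A3, A5} across the fragments never reaches {A1, A4}, so A3, A5 → A1, A4 cannot be enforced without a join — not preserved.

lossy and not dependency-preserving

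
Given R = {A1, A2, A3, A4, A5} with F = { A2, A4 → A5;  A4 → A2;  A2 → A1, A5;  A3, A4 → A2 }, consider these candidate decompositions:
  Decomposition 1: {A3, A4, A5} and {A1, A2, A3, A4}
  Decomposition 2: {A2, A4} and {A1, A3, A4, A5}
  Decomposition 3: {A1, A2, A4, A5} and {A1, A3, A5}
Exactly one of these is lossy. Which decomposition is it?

Decomposition 1: common = {A3, A4}, closure = {A1, A2, A3, A4, A5} → lossless.
Decomposition 2: common = {A4}, closure = {A1, A2, A4, A5} → lossless.
Decomposition 3: common = {A1, A5}, closure = {A1, A5} → lossy.

Decomposition 3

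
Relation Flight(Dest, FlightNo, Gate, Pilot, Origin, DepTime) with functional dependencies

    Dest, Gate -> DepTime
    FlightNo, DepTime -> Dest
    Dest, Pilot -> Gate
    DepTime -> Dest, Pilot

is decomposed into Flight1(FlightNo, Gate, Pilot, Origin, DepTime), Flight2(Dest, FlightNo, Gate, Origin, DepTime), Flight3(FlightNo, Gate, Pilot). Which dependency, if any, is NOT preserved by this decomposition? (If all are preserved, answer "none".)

Check Dest, Pilot → Gate: no single fragment contains all of {Dest, Gate, Pilot}, and the restricted closure of {Dest, Pilot} across the fragments never reaches {Gate}.
Dest, Gate → DepTime is preserved.
FlightNo, DepTime → Dest is preserved.
DepTime → Dest, Pilot is preserved.

Dest, Pilot -> Gate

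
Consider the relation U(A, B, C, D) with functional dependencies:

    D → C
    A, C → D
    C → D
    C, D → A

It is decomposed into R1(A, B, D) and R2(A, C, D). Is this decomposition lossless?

Common attributes: R1 ∩ R2 = {A, D}.
Closure of {A, D}: D → C applies, adding C. So (A, D)⁺ = {A, C, D}.
This closure contains every attribute of R2, so R1 ∩ R2 → R2. The join is lossless.

Yes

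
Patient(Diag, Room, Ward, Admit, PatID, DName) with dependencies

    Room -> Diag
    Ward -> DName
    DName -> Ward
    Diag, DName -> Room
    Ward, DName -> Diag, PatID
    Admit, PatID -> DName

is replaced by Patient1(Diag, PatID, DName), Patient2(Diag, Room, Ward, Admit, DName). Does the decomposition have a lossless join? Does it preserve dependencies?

lossless but not dependency-preserving

Lossless test: (Diag, DName)⁺ = {Diag, Room, Ward, PatID, DName}, which contains all of one fragment — lossless.
Dependency preservation: the restricted closure of {Admit, PatID} across the fragments never reaches {DName}, so Admit, PatID → DName cannot be enforced without a join — not preserved.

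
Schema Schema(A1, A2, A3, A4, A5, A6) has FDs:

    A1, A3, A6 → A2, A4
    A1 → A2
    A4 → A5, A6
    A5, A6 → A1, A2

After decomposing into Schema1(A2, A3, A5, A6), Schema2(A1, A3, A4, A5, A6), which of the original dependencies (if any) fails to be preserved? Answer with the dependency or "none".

Check A1 → A2: no single fragment contains all of {A1, A2}, and the restricted closure of {A1} across the fragments never reaches {A2}.
A1, A3, A6 → A2, A4 is preserved.
A4 → A5, A6 is preserved.
A5, A6 → A1, A2 is preserved.

A1 → A2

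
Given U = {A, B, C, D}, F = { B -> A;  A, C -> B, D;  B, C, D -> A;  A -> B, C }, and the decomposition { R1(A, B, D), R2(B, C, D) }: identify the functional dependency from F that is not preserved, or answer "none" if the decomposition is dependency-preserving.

none

B → A lies within R1.
A, C → B, D: restricted closure across fragments reaches B, D.
B, C, D → A: restricted closure across fragments reaches A.
A → B, C: restricted closure across fragments reaches B, C.
Every dependency is enforceable on the fragments, so the decomposition is dependency-preserving.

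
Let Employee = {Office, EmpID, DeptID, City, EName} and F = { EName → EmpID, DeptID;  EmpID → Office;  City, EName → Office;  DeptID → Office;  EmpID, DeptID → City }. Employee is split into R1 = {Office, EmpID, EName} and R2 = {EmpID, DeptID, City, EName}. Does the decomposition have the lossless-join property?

Common attributes: R1 ∩ R2 = {EmpID, EName}.
Closure of {EmpID, EName}: EName → EmpID, DeptID applies, adding DeptID; EmpID → Office applies, adding Office; EmpID, DeptID → City applies, adding City. So (EmpID, EName)⁺ = {Office, EmpID, DeptID, City, EName}.
This closure contains every attribute of R1, so R1 ∩ R2 → R1. The join is lossless.

Yes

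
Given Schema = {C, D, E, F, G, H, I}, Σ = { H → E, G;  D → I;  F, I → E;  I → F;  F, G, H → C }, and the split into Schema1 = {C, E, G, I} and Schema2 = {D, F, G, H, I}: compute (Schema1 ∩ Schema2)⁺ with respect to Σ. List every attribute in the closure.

E, F, G, I

Schema1 ∩ Schema2 = {G, I}.
I → F applies, adding F
F, I → E applies, adding E
Closure: {E, F, G, I}.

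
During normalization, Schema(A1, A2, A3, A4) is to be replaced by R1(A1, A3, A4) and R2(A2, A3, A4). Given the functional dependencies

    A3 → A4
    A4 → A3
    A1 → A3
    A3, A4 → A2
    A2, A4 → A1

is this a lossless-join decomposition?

Common attributes: R1 ∩ R2 = {A3, A4}.
Closure of {A3, A4}: A3, A4 → A2 applies, adding A2; A2, A4 → A1 applies, adding A1. So (A3, A4)⁺ = {A1, A2, A3, A4}.
This closure contains every attribute of R1, so R1 ∩ R2 → R1. The join is lossless.

Yes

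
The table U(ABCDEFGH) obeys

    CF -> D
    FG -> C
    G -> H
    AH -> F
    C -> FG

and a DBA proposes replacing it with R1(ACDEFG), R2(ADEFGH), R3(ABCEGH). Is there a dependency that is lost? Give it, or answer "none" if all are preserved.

none

CF → D lies within R1.
FG → C lies within R1.
G → H lies within R2.
AH → F lies within R2.
C → FG lies within R1.
Every dependency is enforceable on the fragments, so the decomposition is dependency-preserving.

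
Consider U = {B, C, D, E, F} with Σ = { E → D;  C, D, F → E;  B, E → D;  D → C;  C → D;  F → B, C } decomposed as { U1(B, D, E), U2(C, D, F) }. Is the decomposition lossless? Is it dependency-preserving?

lossy and not dependency-preserving

Lossless test: (D)⁺ = {C, D}, which is a superkey of neither fragment — lossy.
Dependency preservation: the restricted closure of {C, D, F} across the fragments never reaches {E}, so C, D, F → E cannot be enforced without a join — not preserved.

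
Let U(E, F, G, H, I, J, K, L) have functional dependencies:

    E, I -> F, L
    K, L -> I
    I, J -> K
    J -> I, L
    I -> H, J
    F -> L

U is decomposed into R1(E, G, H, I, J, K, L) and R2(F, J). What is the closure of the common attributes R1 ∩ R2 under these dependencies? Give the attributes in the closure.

R1 ∩ R2 = {J}.
J → I, L applies, adding I, L
I → H, J applies, adding H
I, J → K applies, adding K
Closure: {H, I, J, K, L}.

H, I, J, K, L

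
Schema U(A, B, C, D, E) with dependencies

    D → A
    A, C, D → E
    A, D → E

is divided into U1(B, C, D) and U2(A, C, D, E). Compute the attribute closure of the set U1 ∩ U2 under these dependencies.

U1 ∩ U2 = {C, D}.
D → A applies, adding A
A, C, D → E applies, adding E
Closure: {A, C, D, E}.

A, C, D, E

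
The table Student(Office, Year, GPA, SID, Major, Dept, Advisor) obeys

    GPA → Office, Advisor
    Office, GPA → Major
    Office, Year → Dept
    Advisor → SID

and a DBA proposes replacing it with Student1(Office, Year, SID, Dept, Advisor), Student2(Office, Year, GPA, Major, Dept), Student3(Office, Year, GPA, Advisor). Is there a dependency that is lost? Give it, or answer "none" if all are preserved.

GPA → Office, Advisor lies within Student3.
Office, GPA → Major lies within Student2.
Office, Year → Dept lies within Student1.
Advisor → SID lies within Student1.
Every dependency is enforceable on the fragments, so the decomposition is dependency-preserving.

none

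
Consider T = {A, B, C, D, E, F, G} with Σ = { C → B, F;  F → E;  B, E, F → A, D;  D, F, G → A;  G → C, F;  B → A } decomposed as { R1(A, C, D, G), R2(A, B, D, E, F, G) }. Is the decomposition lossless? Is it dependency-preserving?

Lossless test: (A, D, G)⁺ = {A, B, C, D, E, F, G}, which contains all of one fragment — lossless.
Dependency preservation: the restricted closure of {C} across the fragments never reaches {B, F}, so C → B, F cannot be enforced without a join — not preserved.

lossless but not dependency-preserving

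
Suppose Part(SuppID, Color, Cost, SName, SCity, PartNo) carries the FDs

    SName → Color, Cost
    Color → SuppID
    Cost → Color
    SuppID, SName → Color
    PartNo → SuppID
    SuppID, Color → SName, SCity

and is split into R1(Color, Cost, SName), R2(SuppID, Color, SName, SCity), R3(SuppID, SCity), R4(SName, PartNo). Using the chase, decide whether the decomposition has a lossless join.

Yes

Chase test. Columns are SuppID, Color, Cost, SName, SCity, PartNo; row i has aⱼ where attribute j ∈ Ri, else bᵢⱼ.
Initial tableau (one row per fragment):
  row 1: b11 a2 a3 a4 b15 b16
  row 2: a1 a2 b23 a4 a5 b26
  row 3: a1 b32 b33 b34 a5 b36
  row 4: b41 b42 b43 a4 b45 a6
Rows 1 and 2 agree on SName; apply SName→Color, Cost and equate their Color, Cost entries.
Rows 1 and 4 agree on SName; apply SName→Color, Cost and equate their Color, Cost entries.
Rows 1 and 2 agree on Color; apply Color→SuppID and equate their SuppID entries.
Rows 1 and 4 agree on Color; apply Color→SuppID and equate their SuppID entries.
Rows 1 and 2 agree on SuppID, Color; apply SuppID, Color→SName, SCity and equate their SName, SCity entries.
Rows 1 and 4 agree on SuppID, Color; apply SuppID, Color→SName, SCity and equate their SName, SCity entries.
Row 4 is now all distinguished symbols — the join is lossless.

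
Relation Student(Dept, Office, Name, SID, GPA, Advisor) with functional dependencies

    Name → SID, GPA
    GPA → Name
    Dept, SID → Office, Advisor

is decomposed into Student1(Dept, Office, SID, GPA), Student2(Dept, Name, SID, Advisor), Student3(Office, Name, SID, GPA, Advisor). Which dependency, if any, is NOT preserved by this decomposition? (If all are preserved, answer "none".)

Name → SID, GPA lies within Student3.
GPA → Name lies within Student3.
Dept, SID → Office, Advisor: restricted closure across fragments reaches Office, Advisor.
Every dependency is enforceable on the fragments, so the decomposition is dependency-preserving.

none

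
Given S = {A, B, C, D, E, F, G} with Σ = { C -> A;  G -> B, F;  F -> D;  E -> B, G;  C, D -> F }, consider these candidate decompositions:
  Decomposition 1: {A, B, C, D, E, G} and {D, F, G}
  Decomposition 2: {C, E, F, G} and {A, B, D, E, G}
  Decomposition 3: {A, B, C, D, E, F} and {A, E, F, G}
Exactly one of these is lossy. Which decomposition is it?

Decomposition 1: common = {D, G}, closure = {B, D, F, G} → lossless.
Decomposition 2: common = {E, G}, closure = {B, D, E, F, G} → lossy.
Decomposition 3: common = {A, E, F}, closure = {A, B, D, E, F, G} → lossless.

Decomposition 2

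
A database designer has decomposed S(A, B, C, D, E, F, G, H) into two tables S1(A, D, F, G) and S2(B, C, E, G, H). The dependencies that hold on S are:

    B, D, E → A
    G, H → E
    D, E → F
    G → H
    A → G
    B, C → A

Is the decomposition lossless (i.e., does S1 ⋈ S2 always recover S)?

Common attributes: S1 ∩ S2 = {G}.
Closure of {G}: G → H applies, adding H; G, H → E applies, adding E. So (G)⁺ = {E, G, H}.
The closure contains neither all of S1 = {A, D, F, G} nor all of S2 = {B, C, E, G, H}, so the common attributes are not a superkey of either fragment. The join is lossy.

No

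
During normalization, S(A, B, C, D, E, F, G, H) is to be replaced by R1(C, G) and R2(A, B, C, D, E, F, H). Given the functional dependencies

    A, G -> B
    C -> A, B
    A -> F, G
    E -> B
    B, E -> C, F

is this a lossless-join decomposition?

Common attributes: R1 ∩ R2 = {C}.
Closure of {C}: C → A, B applies, adding A, B; A → F, G applies, adding F, G. So (C)⁺ = {A, B, C, F, G}.
This closure contains every attribute of R1, so R1 ∩ R2 → R1. The join is lossless.

Yes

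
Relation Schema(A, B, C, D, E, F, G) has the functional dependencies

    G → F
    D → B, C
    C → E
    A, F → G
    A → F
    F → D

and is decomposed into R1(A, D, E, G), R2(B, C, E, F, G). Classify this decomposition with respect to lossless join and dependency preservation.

Lossless test: (E, G)⁺ = {B, C, D, E, F, G}, which contains all of one fragment — lossless.
Dependency preservation: the restricted closure of {D} across the fragments never reaches {B, C}, so D → B, C cannot be enforced without a join — not preserved.

lossless but not dependency-preserving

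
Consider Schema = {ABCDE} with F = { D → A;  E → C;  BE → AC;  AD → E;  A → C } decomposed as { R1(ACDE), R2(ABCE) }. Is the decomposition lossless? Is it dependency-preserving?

lossy but dependency-preserving

Lossless test: (ACE)⁺ = {ACE}, which is a superkey of neither fragment — lossy.
Dependency preservation: every FD's attributes lie within a single fragment, so each can be enforced locally — preserved.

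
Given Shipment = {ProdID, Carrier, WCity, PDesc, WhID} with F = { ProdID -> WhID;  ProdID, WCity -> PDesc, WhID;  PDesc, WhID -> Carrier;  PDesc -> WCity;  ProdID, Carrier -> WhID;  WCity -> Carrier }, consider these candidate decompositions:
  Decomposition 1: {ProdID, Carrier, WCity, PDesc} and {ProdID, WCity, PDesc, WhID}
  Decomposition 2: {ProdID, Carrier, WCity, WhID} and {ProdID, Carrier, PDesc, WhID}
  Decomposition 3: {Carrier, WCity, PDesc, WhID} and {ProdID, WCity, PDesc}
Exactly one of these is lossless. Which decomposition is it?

Decomposition 1: common = {ProdID, WCity, PDesc}, closure = {ProdID, Carrier, WCity, PDesc, WhID} → lossless.
Decomposition 2: common = {ProdID, Carrier, WhID}, closure = {ProdID, Carrier, WhID} → lossy.
Decomposition 3: common = {WCity, PDesc}, closure = {Carrier, WCity, PDesc} → lossy.

Decomposition 1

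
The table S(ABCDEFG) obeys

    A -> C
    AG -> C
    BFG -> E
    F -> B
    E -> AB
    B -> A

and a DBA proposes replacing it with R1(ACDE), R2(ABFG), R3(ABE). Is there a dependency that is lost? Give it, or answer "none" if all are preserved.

Check BFG → E: no single fragment contains all of {BEFG}, and the restricted closure of {BFG} across the fragments never reaches {E}.
A → C is preserved.
AG → C is preserved.
F → B is preserved.
E → AB is preserved.
B → A is preserved.

BFG -> E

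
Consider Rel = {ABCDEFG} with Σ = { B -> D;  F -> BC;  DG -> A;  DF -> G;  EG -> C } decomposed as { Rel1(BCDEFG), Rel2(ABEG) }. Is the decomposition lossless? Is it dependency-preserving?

Lossless test: (BEG)⁺ = {ABCDEG}, which contains all of one fragment — lossless.
Dependency preservation: the restricted closure of {DG} across the fragments never reaches {A}, so DG → A cannot be enforced without a join — not preserved.

lossless but not dependency-preserving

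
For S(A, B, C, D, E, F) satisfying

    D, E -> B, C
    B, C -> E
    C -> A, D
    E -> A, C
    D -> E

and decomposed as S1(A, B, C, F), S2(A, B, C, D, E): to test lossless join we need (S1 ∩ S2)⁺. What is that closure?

S1 ∩ S2 = {A, B, C}.
B, C → E applies, adding E
C → A, D applies, adding D
Closure: {A, B, C, D, E}.

A, B, C, D, E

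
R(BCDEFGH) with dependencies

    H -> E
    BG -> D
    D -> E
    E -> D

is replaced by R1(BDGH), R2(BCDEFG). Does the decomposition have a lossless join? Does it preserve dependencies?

lossy but dependency-preserving

Lossless test: (BDG)⁺ = {BDEG}, which is a superkey of neither fragment — lossy.
Dependency preservation: H → E is not contained in any single fragment, but the restricted closure of its left-hand side across the fragments still reaches the right-hand side; the remaining FDs each lie inside some fragment. All dependencies are preserved.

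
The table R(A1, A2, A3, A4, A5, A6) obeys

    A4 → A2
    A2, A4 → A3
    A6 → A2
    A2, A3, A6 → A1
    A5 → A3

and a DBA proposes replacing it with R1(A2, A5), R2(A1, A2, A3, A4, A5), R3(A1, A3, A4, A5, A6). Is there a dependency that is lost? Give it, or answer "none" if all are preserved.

Check A6 → A2: no single fragment contains all of {A2, A6}, and the restricted closure of {A6} across the fragments never reaches {A2}.
A4 → A2 is preserved.
A2, A4 → A3 is preserved.
A2, A3, A6 → A1 is preserved.
A5 → A3 is preserved.

A6 → A2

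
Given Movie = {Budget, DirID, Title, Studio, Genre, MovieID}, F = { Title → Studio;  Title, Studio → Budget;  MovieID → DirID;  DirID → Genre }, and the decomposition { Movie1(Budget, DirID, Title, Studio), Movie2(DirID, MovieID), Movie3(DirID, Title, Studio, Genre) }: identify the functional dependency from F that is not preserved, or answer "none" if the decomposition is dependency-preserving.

Title → Studio lies within Movie1.
Title, Studio → Budget lies within Movie1.
MovieID → DirID lies within Movie2.
DirID → Genre lies within Movie3.
Every dependency is enforceable on the fragments, so the decomposition is dependency-preserving.

none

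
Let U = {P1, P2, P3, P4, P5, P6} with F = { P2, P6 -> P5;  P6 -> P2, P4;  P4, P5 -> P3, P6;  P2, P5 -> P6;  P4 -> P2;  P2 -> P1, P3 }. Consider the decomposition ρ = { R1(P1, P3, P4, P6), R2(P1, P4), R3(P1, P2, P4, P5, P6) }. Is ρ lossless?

Chase test. Columns are P1, P2, P3, P4, P5, P6; row i has aⱼ where attribute j ∈ Ri, else bᵢⱼ.
Initial tableau (one row per fragment):
  row 1: a1 b12 a3 a4 b15 a6
  row 2: a1 b22 b23 a4 b25 b26
  row 3: a1 a2 b33 a4 a5 a6
Rows 1 and 3 agree on P6; apply P6→P2, P4 and equate their P2, P4 entries.
Rows 1 and 2 agree on P4; apply P4→P2 and equate their P2 entries.
Rows 1 and 2 agree on P2; apply P2→P1, P3 and equate their P1, P3 entries.
Rows 1 and 3 agree on P2; apply P2→P1, P3 and equate their P1, P3 entries.
Rows 1 and 3 agree on P2, P6; apply P2, P6→P5 and equate their P5 entries.
Row 1 is now all distinguished symbols — the join is lossless.

Yes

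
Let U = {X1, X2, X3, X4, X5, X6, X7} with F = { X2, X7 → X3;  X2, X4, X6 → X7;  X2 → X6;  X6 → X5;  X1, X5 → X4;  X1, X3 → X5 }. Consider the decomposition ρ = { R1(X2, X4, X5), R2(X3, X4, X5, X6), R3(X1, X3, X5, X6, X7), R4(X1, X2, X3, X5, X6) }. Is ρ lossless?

No

Chase test. Columns are X1, X2, X3, X4, X5, X6, X7; row i has aⱼ where attribute j ∈ Ri, else bᵢⱼ.
Initial tableau (one row per fragment):
  row 1: b11 a2 b13 a4 a5 b16 b17
  row 2: b21 b22 a3 a4 a5 a6 b27
  row 3: a1 b32 a3 b34 a5 a6 a7
  row 4: a1 a2 a3 b44 a5 a6 b47
Rows 1 and 4 agree on X2; apply X2→X6 and equate their X6 entries.
Rows 3 and 4 agree on X1, X5; apply X1, X5→X4 and equate their X4 entries.
No row becomes fully distinguished — the join is lossy.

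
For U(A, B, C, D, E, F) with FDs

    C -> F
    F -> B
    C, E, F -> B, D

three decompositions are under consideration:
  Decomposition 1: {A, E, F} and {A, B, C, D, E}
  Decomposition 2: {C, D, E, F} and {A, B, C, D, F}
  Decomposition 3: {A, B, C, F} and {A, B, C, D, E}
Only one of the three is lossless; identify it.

Decomposition 3

Decomposition 1: common = {A, E}, closure = {A, E} → lossy.
Decomposition 2: common = {C, D, F}, closure = {B, C, D, F} → lossy.
Decomposition 3: common = {A, B, C}, closure = {A, B, C, F} → lossless.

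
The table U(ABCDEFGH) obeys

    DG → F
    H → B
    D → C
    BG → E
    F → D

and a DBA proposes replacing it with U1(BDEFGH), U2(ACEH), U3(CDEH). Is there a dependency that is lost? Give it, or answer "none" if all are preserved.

DG → F lies within U1.
H → B lies within U1.
D → C lies within U3.
BG → E lies within U1.
F → D lies within U1.
Every dependency is enforceable on the fragments, so the decomposition is dependency-preserving.

none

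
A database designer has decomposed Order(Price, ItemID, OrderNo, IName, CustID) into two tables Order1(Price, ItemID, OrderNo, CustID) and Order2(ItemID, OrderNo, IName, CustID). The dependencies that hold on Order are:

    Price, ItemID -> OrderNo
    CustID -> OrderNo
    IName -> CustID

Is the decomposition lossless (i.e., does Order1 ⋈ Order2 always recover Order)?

No

Common attributes: Order1 ∩ Order2 = {ItemID, OrderNo, CustID}.
No dependency enlarges {ItemID, OrderNo, CustID}, so (ItemID, OrderNo, CustID)⁺ = {ItemID, OrderNo, CustID}.
The closure contains neither all of Order1 = {Price, ItemID, OrderNo, CustID} nor all of Order2 = {ItemID, OrderNo, IName, CustID}, so the common attributes are not a superkey of either fragment. The join is lossy.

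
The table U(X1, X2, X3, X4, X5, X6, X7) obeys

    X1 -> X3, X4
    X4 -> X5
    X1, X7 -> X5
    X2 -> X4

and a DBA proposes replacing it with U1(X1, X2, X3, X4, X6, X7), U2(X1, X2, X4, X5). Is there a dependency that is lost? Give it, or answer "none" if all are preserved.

X1 → X3, X4 lies within U1.
X4 → X5 lies within U2.
X1, X7 → X5: restricted closure across fragments reaches X5.
X2 → X4 lies within U1.
Every dependency is enforceable on the fragments, so the decomposition is dependency-preserving.

none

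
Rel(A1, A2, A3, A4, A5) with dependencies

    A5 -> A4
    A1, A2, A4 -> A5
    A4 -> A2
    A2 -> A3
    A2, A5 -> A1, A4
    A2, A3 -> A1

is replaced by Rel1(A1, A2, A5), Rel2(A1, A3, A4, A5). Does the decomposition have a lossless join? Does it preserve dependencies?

Lossless test: (A1, A5)⁺ = {A1, A2, A3, A4, A5}, which contains all of one fragment — lossless.
Dependency preservation: the restricted closure of {A2} across the fragments never reaches {A3}, so A2 → A3 cannot be enforced without a join — not preserved.

lossless but not dependency-preserving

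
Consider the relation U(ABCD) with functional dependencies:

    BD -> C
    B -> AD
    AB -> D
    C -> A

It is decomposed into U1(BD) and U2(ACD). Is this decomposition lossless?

No

Common attributes: U1 ∩ U2 = {D}.
No dependency enlarges {D}, so (D)⁺ = {D}.
The closure contains neither all of U1 = {BD} nor all of U2 = {ACD}, so the common attributes are not a superkey of either fragment. The join is lossy.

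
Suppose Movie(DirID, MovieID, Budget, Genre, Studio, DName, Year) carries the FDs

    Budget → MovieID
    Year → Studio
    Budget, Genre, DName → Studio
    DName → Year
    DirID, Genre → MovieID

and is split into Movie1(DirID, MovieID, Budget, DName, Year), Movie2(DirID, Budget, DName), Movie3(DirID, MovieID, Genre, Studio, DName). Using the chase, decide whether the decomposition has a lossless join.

No

Chase test. Columns are DirID, MovieID, Budget, Genre, Studio, DName, Year; row i has aⱼ where attribute j ∈ Moviei, else bᵢⱼ.
Initial tableau (one row per fragment):
  row 1: a1 a2 a3 b14 b15 a6 a7
  row 2: a1 b22 a3 b24 b25 a6 b27
  row 3: a1 a2 b33 a4 a5 a6 b37
Rows 1 and 2 agree on Budget; apply Budget→MovieID and equate their MovieID entries.
Rows 1 and 2 agree on DName; apply DName→Year and equate their Year entries.
Rows 1 and 3 agree on DName; apply DName→Year and equate their Year entries.
Rows 1 and 2 agree on Year; apply Year→Studio and equate their Studio entries.
Rows 1 and 3 agree on Year; apply Year→Studio and equate their Studio entries.
No row becomes fully distinguished — the join is lossy.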